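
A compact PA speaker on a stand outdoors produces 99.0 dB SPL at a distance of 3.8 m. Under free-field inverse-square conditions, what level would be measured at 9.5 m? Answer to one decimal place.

91.0 dB SPL

For a point source in a free field, ΔL = −20·log₁₀(d₂/d₁).
ΔL = −20·log₁₀(9.5/3.8) = -7.96 dB, so L₂ = 99.0 + (-7.96) = 91.0 dB SPL.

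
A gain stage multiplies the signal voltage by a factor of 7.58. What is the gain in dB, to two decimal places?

17.59 dB

Voltage is an amplitude quantity, so gain = 20·log₁₀(V_out/V_in).
20·log₁₀(7.58) = 17.59 dB.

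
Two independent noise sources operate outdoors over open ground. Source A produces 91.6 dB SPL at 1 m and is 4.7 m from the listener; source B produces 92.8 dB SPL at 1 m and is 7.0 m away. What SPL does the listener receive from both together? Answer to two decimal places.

80.18 dB SPL

At the listener: L_A = 91.6 − 20·log₁₀(4.7) = 78.158 dB; L_B = 92.8 − 20·log₁₀(7.0) = 75.898 dB.
Combined: 10·log₁₀(10^(78.158/10)+10^(75.898/10)) = 80.18 dB SPL.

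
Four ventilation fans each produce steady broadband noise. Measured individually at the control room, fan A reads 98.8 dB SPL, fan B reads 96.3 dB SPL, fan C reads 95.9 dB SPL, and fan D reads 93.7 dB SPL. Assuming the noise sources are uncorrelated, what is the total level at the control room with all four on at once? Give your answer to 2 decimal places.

Uncorrelated sources add in intensity (power), not in dB.
L_total = 10·log₁₀(10^(98.8/10) + 10^(96.3/10) + 10^(95.9/10) + 10^(93.7/10)) = 10·log₁₀(18086000000) = 102.57 dB SPL.

102.57 dB SPL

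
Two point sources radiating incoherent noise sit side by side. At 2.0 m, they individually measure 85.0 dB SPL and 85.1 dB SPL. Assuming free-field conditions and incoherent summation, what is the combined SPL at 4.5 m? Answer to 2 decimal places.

Combined at 2.0 m: 10·log₁₀(10^(85.0/10)+10^(85.1/10)) = 88.061 dB SPL.
Then apply −20·log₁₀(4.5/2.0) = -7.044 dB → 81.02 dB SPL.

81.02 dB SPL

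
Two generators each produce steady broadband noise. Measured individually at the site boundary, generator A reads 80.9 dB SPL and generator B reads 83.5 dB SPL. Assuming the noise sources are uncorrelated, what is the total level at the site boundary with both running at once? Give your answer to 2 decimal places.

Add the sources as powers (linear), then convert back to dB:
L_total = 10·log₁₀(10^(80.9/10) + 10^(83.5/10)) = 10·log₁₀(346900000) = 85.40 dB SPL.

85.40 dB SPL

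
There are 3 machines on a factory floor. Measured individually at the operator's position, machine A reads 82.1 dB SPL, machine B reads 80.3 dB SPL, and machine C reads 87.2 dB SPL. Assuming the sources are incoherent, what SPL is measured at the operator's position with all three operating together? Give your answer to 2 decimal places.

Uncorrelated sources add in intensity (power), not in dB.
L_total = 10·log₁₀(10^(82.1/10) + 10^(80.3/10) + 10^(87.2/10)) = 10·log₁₀(794100000) = 89.00 dB SPL.

89.00 dB SPL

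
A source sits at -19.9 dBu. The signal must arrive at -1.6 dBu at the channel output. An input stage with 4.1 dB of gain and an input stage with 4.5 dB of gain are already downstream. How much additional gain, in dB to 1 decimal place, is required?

The required make-up gain is the shortfall in the dB sum.
G = -1.6 − (-19.9) − 4.1 − 4.5 = 9.7 dB.

9.7 dB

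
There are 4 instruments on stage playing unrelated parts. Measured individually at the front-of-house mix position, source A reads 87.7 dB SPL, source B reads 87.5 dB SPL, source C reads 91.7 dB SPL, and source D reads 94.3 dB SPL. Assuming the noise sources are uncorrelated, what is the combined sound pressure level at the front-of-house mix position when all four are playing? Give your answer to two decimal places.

Incoherent sources sum as intensities:
L_total = 10·log₁₀(10^(87.7/10) + 10^(87.5/10) + 10^(91.7/10) + 10^(94.3/10)) = 10·log₁₀(5322000000) = 97.26 dB SPL.

97.26 dB SPL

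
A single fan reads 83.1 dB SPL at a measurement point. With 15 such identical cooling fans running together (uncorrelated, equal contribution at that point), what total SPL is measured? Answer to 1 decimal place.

94.9 dB SPL

15 equal incoherent sources raise the level by 10·log₁₀(15) = 11.76 dB.
L_total = 83.1 + 11.76 = 94.9 dB SPL.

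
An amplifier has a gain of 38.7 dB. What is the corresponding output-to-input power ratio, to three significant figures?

7410

Power ratio = 10^(dB/10).
10^(38.7/10) = 10^(3.870) = 7410.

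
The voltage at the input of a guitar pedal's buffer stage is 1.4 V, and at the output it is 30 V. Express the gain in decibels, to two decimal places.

26.62 dB

For a voltage ratio, dB = 20·log₁₀(V₂/V₁).
20·log₁₀(30/1.4) = 20·log₁₀(21.43) = 26.62 dB.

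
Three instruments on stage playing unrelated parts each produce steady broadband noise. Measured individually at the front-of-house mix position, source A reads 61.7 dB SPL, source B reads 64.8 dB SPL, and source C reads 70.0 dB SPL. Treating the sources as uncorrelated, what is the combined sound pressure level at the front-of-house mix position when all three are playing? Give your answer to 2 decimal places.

Incoherent sources sum as intensities:
L_total = 10·log₁₀(10^(61.7/10) + 10^(64.8/10) + 10^(70.0/10)) = 10·log₁₀(14500000) = 71.61 dB SPL.

71.61 dB SPL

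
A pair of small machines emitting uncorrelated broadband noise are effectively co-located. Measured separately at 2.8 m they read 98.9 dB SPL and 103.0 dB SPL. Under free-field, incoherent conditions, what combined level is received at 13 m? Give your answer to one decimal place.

91.1 dB SPL

Combined at 2.8 m: 10·log₁₀(10^(98.9/10)+10^(103.0/10)) = 104.43 dB SPL.
Then apply −20·log₁₀(13/2.8) = -13.34 dB → 91.1 dB SPL.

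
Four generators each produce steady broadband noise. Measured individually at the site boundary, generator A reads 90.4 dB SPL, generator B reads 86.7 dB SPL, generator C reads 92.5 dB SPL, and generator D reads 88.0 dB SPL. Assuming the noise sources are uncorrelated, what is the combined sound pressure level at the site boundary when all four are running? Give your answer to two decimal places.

95.99 dB SPL

Incoherent sources sum as intensities:
L_total = 10·log₁₀(10^(90.4/10) + 10^(86.7/10) + 10^(92.5/10) + 10^(88.0/10)) = 10·log₁₀(3973000000) = 95.99 dB SPL.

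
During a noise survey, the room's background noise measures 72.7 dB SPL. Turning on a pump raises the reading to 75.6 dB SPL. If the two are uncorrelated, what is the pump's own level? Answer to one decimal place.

Subtract intensities: L_src = 10·log₁₀(10^(L_total/10) − 10^(L_bg/10)).
L_src = 10·log₁₀(10^(75.6/10) − 10^(72.7/10)) = 10·log₁₀(17690000) = 72.5 dB SPL.

72.5 dB SPL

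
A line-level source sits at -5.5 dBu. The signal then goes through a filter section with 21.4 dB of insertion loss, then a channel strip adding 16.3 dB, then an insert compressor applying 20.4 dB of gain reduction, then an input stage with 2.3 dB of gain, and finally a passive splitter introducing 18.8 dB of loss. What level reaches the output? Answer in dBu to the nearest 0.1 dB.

-47.5 dBu

Gain stages sum in dB:
-5.5 − 21.4 + 16.3 − 20.4 + 2.3 − 18.8 = -47.5 dBu.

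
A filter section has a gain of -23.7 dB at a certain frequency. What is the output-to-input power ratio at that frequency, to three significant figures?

0.00427

Power ratio = 10^(dB/10).
10^(-23.7/10) = 10^(-2.370) = 0.00427.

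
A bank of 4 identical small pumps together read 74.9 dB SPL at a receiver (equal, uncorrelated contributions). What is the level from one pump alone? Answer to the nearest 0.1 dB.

4 equal incoherent sources add 10·log₁₀(4) = 6.02 dB over one source.
L_one = 74.9 − 6.02 = 68.9 dB SPL.

68.9 dB SPL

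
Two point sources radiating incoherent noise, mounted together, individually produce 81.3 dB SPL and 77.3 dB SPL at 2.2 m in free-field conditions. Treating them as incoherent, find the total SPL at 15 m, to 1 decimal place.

66.1 dB SPL

Combined at 2.2 m: 10·log₁₀(10^(81.3/10)+10^(77.3/10)) = 82.76 dB SPL.
Then apply −20·log₁₀(15/2.2) = -16.67 dB → 66.1 dB SPL.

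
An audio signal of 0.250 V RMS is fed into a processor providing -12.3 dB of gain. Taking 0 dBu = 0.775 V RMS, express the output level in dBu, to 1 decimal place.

-22.1 dBu

Input level: 20·log₁₀(0.250/0.775) = -9.83 dBu.
Output: -9.83 − 12.3 = -22.1 dBu.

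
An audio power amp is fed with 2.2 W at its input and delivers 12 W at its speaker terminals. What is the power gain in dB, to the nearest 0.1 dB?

7.4 dB

For a power ratio, dB = 10·log₁₀(P₂/P₁).
10·log₁₀(12/2.2) = 10·log₁₀(5.455) = 7.4 dB.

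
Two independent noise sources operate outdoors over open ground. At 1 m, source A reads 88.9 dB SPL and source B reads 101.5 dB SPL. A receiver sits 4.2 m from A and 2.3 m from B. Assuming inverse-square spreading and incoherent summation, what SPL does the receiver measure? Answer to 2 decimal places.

At the listener: L_A = 88.9 − 20·log₁₀(4.2) = 76.435 dB; L_B = 101.5 − 20·log₁₀(2.3) = 94.265 dB.
Combined: 10·log₁₀(10^(76.435/10)+10^(94.265/10)) = 94.34 dB SPL.

94.34 dB SPL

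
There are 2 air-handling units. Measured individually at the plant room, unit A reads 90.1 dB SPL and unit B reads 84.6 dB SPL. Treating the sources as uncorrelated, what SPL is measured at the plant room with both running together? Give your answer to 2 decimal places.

91.18 dB SPL

Add the sources as powers (linear), then convert back to dB:
L_total = 10·log₁₀(10^(90.1/10) + 10^(84.6/10)) = 10·log₁₀(1312000000) = 91.18 dB SPL.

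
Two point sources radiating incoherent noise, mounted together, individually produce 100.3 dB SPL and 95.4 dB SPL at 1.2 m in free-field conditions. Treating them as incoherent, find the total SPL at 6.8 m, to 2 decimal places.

Combined at 1.2 m: 10·log₁₀(10^(100.3/10)+10^(95.4/10)) = 101.518 dB SPL.
Then apply −20·log₁₀(6.8/1.2) = -15.067 dB → 86.45 dB SPL.

86.45 dB SPL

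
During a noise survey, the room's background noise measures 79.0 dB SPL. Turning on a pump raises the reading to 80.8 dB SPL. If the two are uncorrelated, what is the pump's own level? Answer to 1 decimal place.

76.1 dB SPL

Remove the background by subtracting linear intensities:
L_src = 10·log₁₀(10^(80.8/10) − 10^(79.0/10)) = 10·log₁₀(40790000) = 76.1 dB SPL.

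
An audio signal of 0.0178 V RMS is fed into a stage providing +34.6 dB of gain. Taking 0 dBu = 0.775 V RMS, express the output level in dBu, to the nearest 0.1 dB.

Input level: 20·log₁₀(0.0178/0.775) = -32.78 dBu.
Output: -32.78 + 34.6 = +1.8 dBu.

+1.8 dBu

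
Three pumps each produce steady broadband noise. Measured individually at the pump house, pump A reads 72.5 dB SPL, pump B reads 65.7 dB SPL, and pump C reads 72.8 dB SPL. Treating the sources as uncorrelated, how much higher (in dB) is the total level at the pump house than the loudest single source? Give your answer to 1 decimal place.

Uncorrelated sources add in intensity (power), not in dB.
L_total = 10·log₁₀(10^(72.5/10) + 10^(65.7/10) + 10^(72.8/10)) = 76.08 dB SPL.
Excess over the loudest (72.8 dB): 76.08 − 72.8 = 3.3 dB.

3.3 dB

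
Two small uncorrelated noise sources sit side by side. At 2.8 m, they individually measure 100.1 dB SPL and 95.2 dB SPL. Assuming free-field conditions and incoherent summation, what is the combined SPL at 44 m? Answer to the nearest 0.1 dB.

Combined at 2.8 m: 10·log₁₀(10^(100.1/10)+10^(95.2/10)) = 101.32 dB SPL.
Then apply −20·log₁₀(44/2.8) = -23.93 dB → 77.4 dB SPL.

77.4 dB SPL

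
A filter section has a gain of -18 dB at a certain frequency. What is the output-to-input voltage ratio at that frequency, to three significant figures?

Voltage ratio = 10^(dB/20).
10^(-18/20) = 10^(-0.9000) = 0.126.

0.126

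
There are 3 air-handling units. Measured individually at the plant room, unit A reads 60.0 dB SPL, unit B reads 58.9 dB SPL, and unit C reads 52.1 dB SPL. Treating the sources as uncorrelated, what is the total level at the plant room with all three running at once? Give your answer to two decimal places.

Add the sources as powers (linear), then convert back to dB:
L_total = 10·log₁₀(10^(60.0/10) + 10^(58.9/10) + 10^(52.1/10)) = 10·log₁₀(1938000) = 62.87 dB SPL.

62.87 dB SPL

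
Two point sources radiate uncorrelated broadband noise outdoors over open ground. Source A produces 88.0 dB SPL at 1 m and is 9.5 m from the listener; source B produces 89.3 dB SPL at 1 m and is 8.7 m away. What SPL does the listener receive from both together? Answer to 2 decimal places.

72.61 dB SPL

At the listener: L_A = 88.0 − 20·log₁₀(9.5) = 68.446 dB; L_B = 89.3 − 20·log₁₀(8.7) = 70.510 dB.
Combined: 10·log₁₀(10^(68.446/10)+10^(70.510/10)) = 72.61 dB SPL.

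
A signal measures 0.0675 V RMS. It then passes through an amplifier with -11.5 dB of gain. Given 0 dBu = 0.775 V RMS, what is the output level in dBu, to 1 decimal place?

-32.7 dBu

Input level: 20·log₁₀(0.0675/0.775) = -21.20 dBu.
Output: -21.20 − 11.5 = -32.7 dBu.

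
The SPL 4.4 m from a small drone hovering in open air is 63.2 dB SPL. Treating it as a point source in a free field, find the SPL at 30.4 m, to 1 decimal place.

For a point source in a free field, ΔL = −20·log₁₀(d₂/d₁).
ΔL = −20·log₁₀(30.4/4.4) = -16.79 dB, so L₂ = 63.2 + (-16.79) = 46.4 dB SPL.

46.4 dB SPL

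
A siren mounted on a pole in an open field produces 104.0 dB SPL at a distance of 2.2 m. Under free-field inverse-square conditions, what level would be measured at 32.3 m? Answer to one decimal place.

For a point source in a free field, ΔL = −20·log₁₀(d₂/d₁).
ΔL = −20·log₁₀(32.3/2.2) = -23.34 dB, so L₂ = 104.0 + (-23.34) = 80.7 dB SPL.

80.7 dB SPL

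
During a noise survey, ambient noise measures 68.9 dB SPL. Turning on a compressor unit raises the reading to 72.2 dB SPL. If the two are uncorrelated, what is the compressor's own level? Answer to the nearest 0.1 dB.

Subtract intensities: L_src = 10·log₁₀(10^(L_total/10) − 10^(L_bg/10)).
L_src = 10·log₁₀(10^(72.2/10) − 10^(68.9/10)) = 10·log₁₀(8833000) = 69.5 dB SPL.

69.5 dB SPL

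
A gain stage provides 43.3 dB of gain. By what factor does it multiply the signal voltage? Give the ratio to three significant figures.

146

Voltage ratio = 10^(dB/20).
10^(43.3/20) = 10^(2.165) = 146.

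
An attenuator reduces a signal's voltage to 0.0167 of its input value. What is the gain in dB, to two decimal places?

For a voltage ratio, dB = 20·log₁₀(V₂/V₁).
20·log₁₀(0.0167) = -35.55 dB.

-35.55 dB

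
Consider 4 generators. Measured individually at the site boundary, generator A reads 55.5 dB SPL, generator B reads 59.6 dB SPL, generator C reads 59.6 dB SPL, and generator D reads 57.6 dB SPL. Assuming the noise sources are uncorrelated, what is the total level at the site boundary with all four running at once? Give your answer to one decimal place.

64.4 dB SPL

Incoherent sources sum as intensities:
L_total = 10·log₁₀(10^(55.5/10) + 10^(59.6/10) + 10^(59.6/10) + 10^(57.6/10)) = 10·log₁₀(2754000) = 64.4 dB SPL.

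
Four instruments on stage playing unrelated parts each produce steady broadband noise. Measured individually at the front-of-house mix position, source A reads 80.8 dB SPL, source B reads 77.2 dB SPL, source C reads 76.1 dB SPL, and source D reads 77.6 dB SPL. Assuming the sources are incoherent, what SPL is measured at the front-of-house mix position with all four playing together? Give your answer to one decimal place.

Uncorrelated sources add in intensity (power), not in dB.
L_total = 10·log₁₀(10^(80.8/10) + 10^(77.2/10) + 10^(76.1/10) + 10^(77.6/10)) = 10·log₁₀(271000000) = 84.3 dB SPL.

84.3 dB SPL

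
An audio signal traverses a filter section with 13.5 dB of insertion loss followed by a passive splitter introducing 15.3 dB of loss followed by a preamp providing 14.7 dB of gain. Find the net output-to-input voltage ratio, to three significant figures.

0.197

Net gain = (−13.5) + (−15.3) + 14.7 = -14.1 dB.
Voltage ratio = 10^(-14.1/20) = 0.197.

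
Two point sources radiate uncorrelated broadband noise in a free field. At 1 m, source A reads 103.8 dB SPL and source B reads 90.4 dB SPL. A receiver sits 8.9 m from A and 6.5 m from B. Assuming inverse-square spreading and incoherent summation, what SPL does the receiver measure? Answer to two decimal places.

At the listener: L_A = 103.8 − 20·log₁₀(8.9) = 84.812 dB; L_B = 90.4 − 20·log₁₀(6.5) = 74.142 dB.
Combined: 10·log₁₀(10^(84.812/10)+10^(74.142/10)) = 85.17 dB SPL.

85.17 dB SPL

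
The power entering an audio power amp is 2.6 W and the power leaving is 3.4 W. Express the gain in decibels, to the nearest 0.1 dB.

1.2 dB

Power ratio → dB uses the 10·log₁₀ form:
10·log₁₀(3.4/2.6) = 10·log₁₀(1.308) = 1.2 dB.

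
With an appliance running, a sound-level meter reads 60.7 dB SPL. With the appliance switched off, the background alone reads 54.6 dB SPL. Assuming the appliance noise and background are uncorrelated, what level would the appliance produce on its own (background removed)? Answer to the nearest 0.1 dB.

59.5 dB SPL

Subtract intensities: L_src = 10·log₁₀(10^(L_total/10) − 10^(L_bg/10)).
L_src = 10·log₁₀(10^(60.7/10) − 10^(54.6/10)) = 10·log₁₀(886500) = 59.5 dB SPL.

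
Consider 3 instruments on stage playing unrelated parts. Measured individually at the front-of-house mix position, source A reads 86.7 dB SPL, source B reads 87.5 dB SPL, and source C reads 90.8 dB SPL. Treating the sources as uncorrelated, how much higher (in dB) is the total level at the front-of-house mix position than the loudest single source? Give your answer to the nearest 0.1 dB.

2.7 dB

Uncorrelated sources add in intensity (power), not in dB.
L_total = 10·log₁₀(10^(86.7/10) + 10^(87.5/10) + 10^(90.8/10)) = 93.49 dB SPL.
Excess over the loudest (90.8 dB): 93.49 − 90.8 = 2.7 dB.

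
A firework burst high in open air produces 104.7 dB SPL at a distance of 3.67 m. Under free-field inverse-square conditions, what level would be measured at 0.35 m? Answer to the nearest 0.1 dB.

Free-field point source: level drops by 20·log₁₀ of the distance ratio.
ΔL = −20·log₁₀(0.35/3.67) = 20.41 dB, so L₂ = 104.7 + (20.41) = 125.1 dB SPL.

125.1 dB SPL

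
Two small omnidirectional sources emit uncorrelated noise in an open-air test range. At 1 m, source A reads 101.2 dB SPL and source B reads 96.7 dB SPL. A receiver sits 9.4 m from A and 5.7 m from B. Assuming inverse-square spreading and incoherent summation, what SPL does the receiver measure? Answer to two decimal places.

84.67 dB SPL

At the listener: L_A = 101.2 − 20·log₁₀(9.4) = 81.737 dB; L_B = 96.7 − 20·log₁₀(5.7) = 81.583 dB.
Combined: 10·log₁₀(10^(81.737/10)+10^(81.583/10)) = 84.67 dB SPL.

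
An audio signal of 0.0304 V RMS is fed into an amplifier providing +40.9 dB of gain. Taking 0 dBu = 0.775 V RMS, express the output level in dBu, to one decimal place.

+12.8 dBu

Input level: 20·log₁₀(0.0304/0.775) = -28.13 dBu.
Output: -28.13 + 40.9 = +12.8 dBu.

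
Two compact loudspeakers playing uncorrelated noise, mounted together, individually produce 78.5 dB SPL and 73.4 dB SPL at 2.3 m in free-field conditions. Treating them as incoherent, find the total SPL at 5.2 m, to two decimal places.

Combined at 2.3 m: 10·log₁₀(10^(78.5/10)+10^(73.4/10)) = 79.669 dB SPL.
Then apply −20·log₁₀(5.2/2.3) = -7.086 dB → 72.58 dB SPL.

72.58 dB SPL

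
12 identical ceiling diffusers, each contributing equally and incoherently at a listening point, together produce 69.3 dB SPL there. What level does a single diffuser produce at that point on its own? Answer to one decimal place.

58.5 dB SPL

12 equal incoherent sources add 10·log₁₀(12) = 10.79 dB over one source.
L_one = 69.3 − 10.79 = 58.5 dB SPL.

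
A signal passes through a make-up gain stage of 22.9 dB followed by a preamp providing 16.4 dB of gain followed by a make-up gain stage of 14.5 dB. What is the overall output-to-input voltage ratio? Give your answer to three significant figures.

Net gain = 22.9 + 16.4 + 14.5 = 53.8 dB.
Voltage ratio = 10^(53.8/20) = 490.

490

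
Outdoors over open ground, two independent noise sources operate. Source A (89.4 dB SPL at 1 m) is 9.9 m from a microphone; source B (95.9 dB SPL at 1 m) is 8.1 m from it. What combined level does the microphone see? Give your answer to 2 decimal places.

At the listener: L_A = 89.4 − 20·log₁₀(9.9) = 69.487 dB; L_B = 95.9 − 20·log₁₀(8.1) = 77.730 dB.
Combined: 10·log₁₀(10^(69.487/10)+10^(77.730/10)) = 78.34 dB SPL.

78.34 dB SPL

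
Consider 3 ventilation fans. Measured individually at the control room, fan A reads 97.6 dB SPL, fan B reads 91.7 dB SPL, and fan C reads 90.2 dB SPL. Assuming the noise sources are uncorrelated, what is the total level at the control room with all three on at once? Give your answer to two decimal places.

Add the sources as powers (linear), then convert back to dB:
L_total = 10·log₁₀(10^(97.6/10) + 10^(91.7/10) + 10^(90.2/10)) = 10·log₁₀(8281000000) = 99.18 dB SPL.

99.18 dB SPL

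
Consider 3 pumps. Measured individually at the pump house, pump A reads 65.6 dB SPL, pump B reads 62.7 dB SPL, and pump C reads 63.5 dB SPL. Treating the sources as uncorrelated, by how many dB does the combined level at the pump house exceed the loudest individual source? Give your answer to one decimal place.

3.3 dB

Uncorrelated sources add in intensity (power), not in dB.
L_total = 10·log₁₀(10^(65.6/10) + 10^(62.7/10) + 10^(63.5/10)) = 68.88 dB SPL.
Excess over the loudest (65.6 dB): 68.88 − 65.6 = 3.3 dB.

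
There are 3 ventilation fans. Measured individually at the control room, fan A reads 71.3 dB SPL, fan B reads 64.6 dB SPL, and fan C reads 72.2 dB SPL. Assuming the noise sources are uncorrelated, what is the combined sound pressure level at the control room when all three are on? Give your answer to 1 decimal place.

75.2 dB SPL

Add the sources as powers (linear), then convert back to dB:
L_total = 10·log₁₀(10^(71.3/10) + 10^(64.6/10) + 10^(72.2/10)) = 10·log₁₀(32970000) = 75.2 dB SPL.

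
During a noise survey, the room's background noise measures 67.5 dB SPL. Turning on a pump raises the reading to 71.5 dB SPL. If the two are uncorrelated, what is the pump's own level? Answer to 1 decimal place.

69.3 dB SPL

Subtract intensities: L_src = 10·log₁₀(10^(L_total/10) − 10^(L_bg/10)).
L_src = 10·log₁₀(10^(71.5/10) − 10^(67.5/10)) = 10·log₁₀(8502000) = 69.3 dB SPL.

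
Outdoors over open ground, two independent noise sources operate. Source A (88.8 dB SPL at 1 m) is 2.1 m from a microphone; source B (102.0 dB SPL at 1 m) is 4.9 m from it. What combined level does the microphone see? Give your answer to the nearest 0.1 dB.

89.2 dB SPL

At the listener: L_A = 88.8 − 20·log₁₀(2.1) = 82.36 dB; L_B = 102.0 − 20·log₁₀(4.9) = 88.20 dB.
Combined: 10·log₁₀(10^(82.36/10)+10^(88.20/10)) = 89.2 dB SPL.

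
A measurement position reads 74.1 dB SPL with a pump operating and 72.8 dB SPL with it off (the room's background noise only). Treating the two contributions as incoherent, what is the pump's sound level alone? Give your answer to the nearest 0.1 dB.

68.2 dB SPL

Background correction is a power subtraction:
L_src = 10·log₁₀(10^(74.1/10) − 10^(72.8/10)) = 10·log₁₀(6649000) = 68.2 dB SPL.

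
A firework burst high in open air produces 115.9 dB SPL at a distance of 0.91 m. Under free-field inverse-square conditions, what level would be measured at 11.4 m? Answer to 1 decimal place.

Inverse-square spreading gives ΔL = −20·log₁₀(d₂/d₁).
ΔL = −20·log₁₀(11.4/0.91) = -21.96 dB, so L₂ = 115.9 + (-21.96) = 93.9 dB SPL.

93.9 dB SPL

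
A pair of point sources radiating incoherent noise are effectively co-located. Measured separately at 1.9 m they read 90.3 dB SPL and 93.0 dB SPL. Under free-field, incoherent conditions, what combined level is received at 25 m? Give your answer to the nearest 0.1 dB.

Combined at 1.9 m: 10·log₁₀(10^(90.3/10)+10^(93.0/10)) = 94.87 dB SPL.
Then apply −20·log₁₀(25/1.9) = -22.38 dB → 72.5 dB SPL.

72.5 dB SPL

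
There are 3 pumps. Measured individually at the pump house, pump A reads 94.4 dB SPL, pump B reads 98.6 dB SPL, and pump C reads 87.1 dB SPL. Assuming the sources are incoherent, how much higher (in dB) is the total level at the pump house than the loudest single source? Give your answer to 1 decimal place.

Add the sources as powers (linear), then convert back to dB:
L_total = 10·log₁₀(10^(94.4/10) + 10^(98.6/10) + 10^(87.1/10)) = 100.22 dB SPL.
Excess over the loudest (98.6 dB): 100.22 − 98.6 = 1.6 dB.

1.6 dB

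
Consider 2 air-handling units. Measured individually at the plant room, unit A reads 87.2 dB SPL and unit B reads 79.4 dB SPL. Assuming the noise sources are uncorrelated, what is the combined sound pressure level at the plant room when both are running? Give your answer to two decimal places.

87.87 dB SPL

Uncorrelated sources add in intensity (power), not in dB.
L_total = 10·log₁₀(10^(87.2/10) + 10^(79.4/10)) = 10·log₁₀(611900000) = 87.87 dB SPL.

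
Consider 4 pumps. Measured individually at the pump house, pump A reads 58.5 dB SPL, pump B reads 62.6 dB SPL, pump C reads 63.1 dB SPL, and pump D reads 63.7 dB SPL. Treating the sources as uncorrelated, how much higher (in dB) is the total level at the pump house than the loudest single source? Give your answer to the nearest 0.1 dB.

Add the sources as powers (linear), then convert back to dB:
L_total = 10·log₁₀(10^(58.5/10) + 10^(62.6/10) + 10^(63.1/10) + 10^(63.7/10)) = 68.40 dB SPL.
Excess over the loudest (63.7 dB): 68.40 − 63.7 = 4.7 dB.

4.7 dB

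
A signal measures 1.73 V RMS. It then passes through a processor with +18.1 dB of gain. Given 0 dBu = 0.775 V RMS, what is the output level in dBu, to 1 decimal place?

+25.1 dBu

Input level: 20·log₁₀(1.73/0.775) = 6.97 dBu.
Output: 6.97 + 18.1 = +25.1 dBu.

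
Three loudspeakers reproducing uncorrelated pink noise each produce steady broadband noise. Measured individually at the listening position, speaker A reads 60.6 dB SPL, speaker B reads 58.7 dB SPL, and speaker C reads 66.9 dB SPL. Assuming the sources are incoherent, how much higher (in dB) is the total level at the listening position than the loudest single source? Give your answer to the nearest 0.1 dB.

1.4 dB

Incoherent sources sum as intensities:
L_total = 10·log₁₀(10^(60.6/10) + 10^(58.7/10) + 10^(66.9/10)) = 68.32 dB SPL.
Excess over the loudest (66.9 dB): 68.32 − 66.9 = 1.4 dB.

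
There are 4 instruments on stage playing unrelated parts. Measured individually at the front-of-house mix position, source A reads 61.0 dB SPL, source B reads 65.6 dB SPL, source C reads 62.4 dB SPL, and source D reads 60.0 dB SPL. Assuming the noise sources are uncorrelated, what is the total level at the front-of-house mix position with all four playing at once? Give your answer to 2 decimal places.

68.82 dB SPL

Add the sources as powers (linear), then convert back to dB:
L_total = 10·log₁₀(10^(61.0/10) + 10^(65.6/10) + 10^(62.4/10) + 10^(60.0/10)) = 10·log₁₀(7628000) = 68.82 dB SPL.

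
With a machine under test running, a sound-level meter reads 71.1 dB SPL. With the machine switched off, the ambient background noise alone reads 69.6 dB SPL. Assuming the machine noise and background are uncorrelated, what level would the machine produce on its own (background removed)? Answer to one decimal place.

65.8 dB SPL

Remove the background by subtracting linear intensities:
L_src = 10·log₁₀(10^(71.1/10) − 10^(69.6/10)) = 10·log₁₀(3762000) = 65.8 dB SPL.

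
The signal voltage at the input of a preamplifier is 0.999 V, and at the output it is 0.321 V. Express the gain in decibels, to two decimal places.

Voltage is an amplitude quantity, so gain = 20·log₁₀(V_out/V_in).
20·log₁₀(0.321/0.999) = 20·log₁₀(0.3213) = -9.86 dB.

-9.86 dB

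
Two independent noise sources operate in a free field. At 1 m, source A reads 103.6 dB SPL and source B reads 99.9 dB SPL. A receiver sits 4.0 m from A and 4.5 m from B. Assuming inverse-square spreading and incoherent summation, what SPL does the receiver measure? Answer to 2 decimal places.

At the listener: L_A = 103.6 − 20·log₁₀(4.0) = 91.559 dB; L_B = 99.9 − 20·log₁₀(4.5) = 86.836 dB.
Combined: 10·log₁₀(10^(91.559/10)+10^(86.836/10)) = 92.82 dB SPL.

92.82 dB SPL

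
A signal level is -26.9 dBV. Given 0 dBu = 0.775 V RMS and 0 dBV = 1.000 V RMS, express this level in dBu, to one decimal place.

-24.7 dBu

The offset between the scales is 20·log₁₀(0.775/1.000) = −2.214 dB.
So dBu = -26.9 + 2.214 = -24.7 dBu.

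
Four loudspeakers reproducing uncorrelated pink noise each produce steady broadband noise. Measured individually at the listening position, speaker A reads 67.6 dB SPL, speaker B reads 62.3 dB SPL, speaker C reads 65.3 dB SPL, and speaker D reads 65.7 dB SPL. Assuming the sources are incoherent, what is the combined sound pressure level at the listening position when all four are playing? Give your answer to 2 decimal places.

Incoherent sources sum as intensities:
L_total = 10·log₁₀(10^(67.6/10) + 10^(62.3/10) + 10^(65.3/10) + 10^(65.7/10)) = 10·log₁₀(14560000) = 71.63 dB SPL.

71.63 dB SPL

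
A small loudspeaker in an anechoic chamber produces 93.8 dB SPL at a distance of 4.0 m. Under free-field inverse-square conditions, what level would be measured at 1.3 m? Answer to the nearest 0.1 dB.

103.6 dB SPL

For a point source in a free field, ΔL = −20·log₁₀(d₂/d₁).
ΔL = −20·log₁₀(1.3/4.0) = 9.76 dB, so L₂ = 93.8 + (9.76) = 103.6 dB SPL.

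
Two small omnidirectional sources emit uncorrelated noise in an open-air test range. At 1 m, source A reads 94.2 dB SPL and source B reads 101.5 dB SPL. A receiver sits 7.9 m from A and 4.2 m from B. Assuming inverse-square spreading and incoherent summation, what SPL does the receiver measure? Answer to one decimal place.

89.3 dB SPL

At the listener: L_A = 94.2 − 20·log₁₀(7.9) = 76.25 dB; L_B = 101.5 − 20·log₁₀(4.2) = 89.04 dB.
Combined: 10·log₁₀(10^(76.25/10)+10^(89.04/10)) = 89.3 dB SPL.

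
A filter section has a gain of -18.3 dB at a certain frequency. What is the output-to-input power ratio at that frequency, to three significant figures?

0.0148

Power ratio = 10^(dB/10).
10^(-18.3/10) = 10^(-1.830) = 0.0148.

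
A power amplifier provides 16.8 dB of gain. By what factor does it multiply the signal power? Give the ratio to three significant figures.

Power ratio = 10^(dB/10).
10^(16.8/10) = 10^(1.680) = 47.9.

47.9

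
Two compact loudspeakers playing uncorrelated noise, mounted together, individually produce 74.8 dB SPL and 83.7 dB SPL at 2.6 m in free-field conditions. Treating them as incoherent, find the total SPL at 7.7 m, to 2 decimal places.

74.80 dB SPL

Combined at 2.6 m: 10·log₁₀(10^(74.8/10)+10^(83.7/10)) = 84.226 dB SPL.
Then apply −20·log₁₀(7.7/2.6) = -9.430 dB → 74.80 dB SPL.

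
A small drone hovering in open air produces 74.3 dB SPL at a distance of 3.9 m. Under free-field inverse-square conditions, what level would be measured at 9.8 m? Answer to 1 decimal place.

Free-field point source: level drops by 20·log₁₀ of the distance ratio.
ΔL = −20·log₁₀(9.8/3.9) = -8.00 dB, so L₂ = 74.3 + (-8.00) = 66.3 dB SPL.

66.3 dB SPL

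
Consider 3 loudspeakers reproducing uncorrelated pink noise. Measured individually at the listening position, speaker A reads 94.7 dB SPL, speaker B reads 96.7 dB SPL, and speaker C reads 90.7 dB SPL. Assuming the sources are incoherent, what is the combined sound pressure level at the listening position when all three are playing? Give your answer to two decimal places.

99.45 dB SPL

Uncorrelated sources add in intensity (power), not in dB.
L_total = 10·log₁₀(10^(94.7/10) + 10^(96.7/10) + 10^(90.7/10)) = 10·log₁₀(8803000000) = 99.45 dB SPL.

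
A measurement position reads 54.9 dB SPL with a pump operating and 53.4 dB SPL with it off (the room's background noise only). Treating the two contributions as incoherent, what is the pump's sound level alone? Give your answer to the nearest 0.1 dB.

49.6 dB SPL

Background correction is a power subtraction:
L_src = 10·log₁₀(10^(54.9/10) − 10^(53.4/10)) = 10·log₁₀(90250) = 49.6 dB SPL.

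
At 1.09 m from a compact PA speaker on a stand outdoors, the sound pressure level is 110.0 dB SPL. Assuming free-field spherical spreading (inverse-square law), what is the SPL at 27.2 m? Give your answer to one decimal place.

82.1 dB SPL

Inverse-square spreading gives ΔL = −20·log₁₀(d₂/d₁).
ΔL = −20·log₁₀(27.2/1.09) = -27.94 dB, so L₂ = 110.0 + (-27.94) = 82.1 dB SPL.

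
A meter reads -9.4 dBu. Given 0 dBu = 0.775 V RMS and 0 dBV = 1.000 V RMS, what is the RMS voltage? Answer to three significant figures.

0.263 V

V = 0.775 V × 10^(-9.4/20).
= 0.775 × 0.3388 = 0.263 V.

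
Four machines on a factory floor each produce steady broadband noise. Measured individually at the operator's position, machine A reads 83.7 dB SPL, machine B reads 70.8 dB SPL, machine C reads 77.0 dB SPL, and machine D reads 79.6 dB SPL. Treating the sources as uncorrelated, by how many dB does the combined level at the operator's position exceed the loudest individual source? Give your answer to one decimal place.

2.2 dB

Add the sources as powers (linear), then convert back to dB:
L_total = 10·log₁₀(10^(83.7/10) + 10^(70.8/10) + 10^(77.0/10) + 10^(79.6/10)) = 85.89 dB SPL.
Excess over the loudest (83.7 dB): 85.89 − 83.7 = 2.2 dB.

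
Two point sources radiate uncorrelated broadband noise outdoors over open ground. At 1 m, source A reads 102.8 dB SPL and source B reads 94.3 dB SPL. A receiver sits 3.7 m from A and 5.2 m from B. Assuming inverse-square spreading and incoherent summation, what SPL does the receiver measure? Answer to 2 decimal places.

91.74 dB SPL

At the listener: L_A = 102.8 − 20·log₁₀(3.7) = 91.436 dB; L_B = 94.3 − 20·log₁₀(5.2) = 79.980 dB.
Combined: 10·log₁₀(10^(91.436/10)+10^(79.980/10)) = 91.74 dB SPL.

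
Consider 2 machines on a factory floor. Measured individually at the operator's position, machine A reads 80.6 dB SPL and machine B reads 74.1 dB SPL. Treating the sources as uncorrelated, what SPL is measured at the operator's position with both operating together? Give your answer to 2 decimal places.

81.48 dB SPL

Uncorrelated sources add in intensity (power), not in dB.
L_total = 10·log₁₀(10^(80.6/10) + 10^(74.1/10)) = 10·log₁₀(140500000) = 81.48 dB SPL.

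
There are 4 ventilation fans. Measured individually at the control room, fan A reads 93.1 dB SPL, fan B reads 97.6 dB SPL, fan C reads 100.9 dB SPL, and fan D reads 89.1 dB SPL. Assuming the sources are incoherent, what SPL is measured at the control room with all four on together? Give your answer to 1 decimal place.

103.2 dB SPL

Uncorrelated sources add in intensity (power), not in dB.
L_total = 10·log₁₀(10^(93.1/10) + 10^(97.6/10) + 10^(100.9/10) + 10^(89.1/10)) = 10·log₁₀(20912000000) = 103.2 dB SPL.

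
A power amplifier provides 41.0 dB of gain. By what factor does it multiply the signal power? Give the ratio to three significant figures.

12600

Power ratio = 10^(dB/10).
10^(41.0/10) = 10^(4.100) = 12600.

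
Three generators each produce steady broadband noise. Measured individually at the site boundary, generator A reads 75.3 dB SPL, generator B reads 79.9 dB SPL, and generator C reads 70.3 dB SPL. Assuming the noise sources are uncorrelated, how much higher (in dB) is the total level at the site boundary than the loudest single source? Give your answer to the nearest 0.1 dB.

1.6 dB

Add the sources as powers (linear), then convert back to dB:
L_total = 10·log₁₀(10^(75.3/10) + 10^(79.9/10) + 10^(70.3/10)) = 81.53 dB SPL.
Excess over the loudest (79.9 dB): 81.53 − 79.9 = 1.6 dB.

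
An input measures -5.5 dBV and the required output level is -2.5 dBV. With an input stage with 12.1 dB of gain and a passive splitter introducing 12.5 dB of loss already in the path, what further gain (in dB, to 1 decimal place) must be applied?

The required make-up gain is the shortfall in the dB sum.
G = -2.5 − (-5.5) − 12.1 + 12.5 = 3.4 dB.

3.4 dB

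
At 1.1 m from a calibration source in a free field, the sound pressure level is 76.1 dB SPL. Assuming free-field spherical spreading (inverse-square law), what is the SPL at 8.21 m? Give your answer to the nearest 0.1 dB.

58.6 dB SPL

For a point source in a free field, ΔL = −20·log₁₀(d₂/d₁).
ΔL = −20·log₁₀(8.21/1.1) = -17.46 dB, so L₂ = 76.1 + (-17.46) = 58.6 dB SPL.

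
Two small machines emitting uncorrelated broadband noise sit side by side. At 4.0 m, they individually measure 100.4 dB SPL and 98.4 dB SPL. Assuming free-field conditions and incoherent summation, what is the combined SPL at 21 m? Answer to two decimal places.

Combined at 4.0 m: 10·log₁₀(10^(100.4/10)+10^(98.4/10)) = 102.524 dB SPL.
Then apply −20·log₁₀(21/4.0) = -14.403 dB → 88.12 dB SPL.

88.12 dB SPL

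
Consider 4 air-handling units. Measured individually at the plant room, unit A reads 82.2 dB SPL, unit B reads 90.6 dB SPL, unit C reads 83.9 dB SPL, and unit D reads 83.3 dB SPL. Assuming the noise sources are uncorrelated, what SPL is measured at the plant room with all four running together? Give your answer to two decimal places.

92.49 dB SPL

Incoherent sources sum as intensities:
L_total = 10·log₁₀(10^(82.2/10) + 10^(90.6/10) + 10^(83.9/10) + 10^(83.3/10)) = 10·log₁₀(1773000000) = 92.49 dB SPL.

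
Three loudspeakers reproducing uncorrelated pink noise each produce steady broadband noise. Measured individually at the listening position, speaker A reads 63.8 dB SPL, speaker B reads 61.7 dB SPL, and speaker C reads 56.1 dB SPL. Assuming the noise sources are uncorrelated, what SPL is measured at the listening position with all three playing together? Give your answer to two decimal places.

Incoherent sources sum as intensities:
L_total = 10·log₁₀(10^(63.8/10) + 10^(61.7/10) + 10^(56.1/10)) = 10·log₁₀(4285000) = 66.32 dB SPL.

66.32 dB SPL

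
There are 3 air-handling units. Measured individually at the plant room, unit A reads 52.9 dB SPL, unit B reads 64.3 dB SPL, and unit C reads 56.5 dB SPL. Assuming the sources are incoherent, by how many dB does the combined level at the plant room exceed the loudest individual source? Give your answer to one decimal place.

Uncorrelated sources add in intensity (power), not in dB.
L_total = 10·log₁₀(10^(52.9/10) + 10^(64.3/10) + 10^(56.5/10)) = 65.23 dB SPL.
Excess over the loudest (64.3 dB): 65.23 − 64.3 = 0.9 dB.

0.9 dB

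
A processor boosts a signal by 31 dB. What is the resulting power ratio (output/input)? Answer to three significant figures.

1260

Power ratio = 10^(dB/10).
10^(31/10) = 10^(3.100) = 1260.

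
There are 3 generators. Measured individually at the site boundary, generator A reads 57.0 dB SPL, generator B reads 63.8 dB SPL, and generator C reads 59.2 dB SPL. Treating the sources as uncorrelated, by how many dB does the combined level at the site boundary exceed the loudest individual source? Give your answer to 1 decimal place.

Add the sources as powers (linear), then convert back to dB:
L_total = 10·log₁₀(10^(57.0/10) + 10^(63.8/10) + 10^(59.2/10)) = 65.72 dB SPL.
Excess over the loudest (63.8 dB): 65.72 − 63.8 = 1.9 dB.

1.9 dB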